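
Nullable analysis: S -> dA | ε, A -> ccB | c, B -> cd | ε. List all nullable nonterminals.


A nonterminal is nullable iff some alternative derives ε (directly, or every symbol in it is nullable)
Nullable: {B, S}


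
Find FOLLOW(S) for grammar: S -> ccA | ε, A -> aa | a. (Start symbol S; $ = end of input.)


$ ∈ FOLLOW(S). For each A -> αBβ: add FIRST(β)\{ε} to FOLLOW(B); if β nullable, add FOLLOW(A).
FOLLOW(S) = {$}


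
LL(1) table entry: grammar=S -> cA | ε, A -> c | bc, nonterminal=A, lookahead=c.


For [A, c]: 'c' ∈ FIRST(c)
Entry: A -> c


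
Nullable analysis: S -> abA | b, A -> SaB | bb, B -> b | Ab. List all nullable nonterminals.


A nonterminal is nullable iff some alternative derives ε (directly, or every symbol in it is nullable)
Nullable: {}


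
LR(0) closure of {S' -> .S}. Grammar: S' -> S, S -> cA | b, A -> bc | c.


Start: S' -> .S
For each item with dot before a nonterminal B, add B -> .γ for every B-production
Closure: [S' -> .S, S -> .cA, S -> .b]


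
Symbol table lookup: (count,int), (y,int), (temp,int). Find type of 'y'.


Lookup 'y' → type int


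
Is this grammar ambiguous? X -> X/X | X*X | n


'n/n*n' has two parse trees (no precedence encoded between / and *)
Ambiguous


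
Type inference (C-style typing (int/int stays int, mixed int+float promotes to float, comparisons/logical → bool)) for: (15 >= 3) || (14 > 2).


Operand types: bool || bool
Rule: logical operators take bool operands and yield bool
Result type: bool


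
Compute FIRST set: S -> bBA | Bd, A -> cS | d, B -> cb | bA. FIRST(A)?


Per alternative of A: FIRST(cS) = {c}; FIRST(d) = {d}
FIRST(A) = {c, d}


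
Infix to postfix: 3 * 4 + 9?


Left to right (same or higher precedence on left)
Postfix: 3 4 * 9 +


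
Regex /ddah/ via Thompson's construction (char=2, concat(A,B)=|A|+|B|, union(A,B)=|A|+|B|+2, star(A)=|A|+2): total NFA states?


Syntax tree has 4 char leaf(s), 0 union(s), 0 star(s)
chars contribute 4×2 = 8; each union adds +2; each star adds +2
Total: 8 + 0 + 0 = 8 states


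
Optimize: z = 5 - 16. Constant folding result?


5 - 16 = -11 at compile time
Optimized: z = -11


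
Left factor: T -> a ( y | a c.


Common prefix: 'a'
Factored: T -> a T', T' -> ( y | c


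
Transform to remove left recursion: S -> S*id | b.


Left-recursive alternatives: S*id; non-recursive: b
Introduce S': S -> bS', S' -> *idS' | ε


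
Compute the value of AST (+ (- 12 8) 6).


Evaluate inner: (- 12 8) = 4
Evaluate root: (+ 4 6) = 10
Result: 10


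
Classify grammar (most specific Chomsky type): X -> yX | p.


Right-linear: every RHS is a terminal or a terminal followed by one nonterminal
Classification: Type 3 (Regular)


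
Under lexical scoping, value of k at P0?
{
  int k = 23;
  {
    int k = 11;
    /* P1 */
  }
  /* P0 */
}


k declared in the same block as P0
k = 23


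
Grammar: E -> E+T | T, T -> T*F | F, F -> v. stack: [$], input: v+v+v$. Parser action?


no handle on stack; shift 'v'
Action: shift


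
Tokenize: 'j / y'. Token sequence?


Scan left to right, longest-match per lexeme
Tokens: ID(j), OP(/), ID(y)


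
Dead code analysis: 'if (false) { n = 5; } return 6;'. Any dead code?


condition is constant false, so the whole block is unreachable
Dead: 'if (false) { n = 5; }'


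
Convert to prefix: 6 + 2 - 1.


left-to-right (same/higher precedence on left): tree is (- (+ 6 2) 1)
Prefix: - + 6 2 1


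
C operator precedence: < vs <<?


'<<' is shift (level 8); '<' is relational (level 7)
Higher level binds tighter
'<<' has higher precedence than '<'


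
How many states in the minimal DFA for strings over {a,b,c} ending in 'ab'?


Track the longest suffix of input matching a prefix of 'ab': 3 classes (prefixes of length 0..2)
Minimal DFA: 3 states


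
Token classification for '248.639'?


Pattern: digits with a decimal point
Type: FLOAT_LITERAL


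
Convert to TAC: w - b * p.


Break into single-operator statements:
t1 = b * p
t2 = w - t1


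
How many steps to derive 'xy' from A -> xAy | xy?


Derivation: A => xy
Steps: 1


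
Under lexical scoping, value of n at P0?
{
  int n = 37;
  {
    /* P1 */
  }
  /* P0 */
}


n declared in the same block as P0
n = 37


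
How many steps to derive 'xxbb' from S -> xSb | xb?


Derivation: S => xSb => xxbb
Steps: 2


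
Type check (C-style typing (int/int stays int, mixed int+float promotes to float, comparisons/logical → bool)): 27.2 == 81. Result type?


Operand types: float == int
Rule: comparison yields bool
Result type: bool


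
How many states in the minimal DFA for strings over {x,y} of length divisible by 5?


Track length mod 5: states 0..4, accept at 0
Minimal DFA: 5 states


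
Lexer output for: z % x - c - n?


Scan left to right, longest-match per lexeme
Tokens: ID(z), OP(%), ID(x), OP(-), ID(c), OP(-), ID(n)


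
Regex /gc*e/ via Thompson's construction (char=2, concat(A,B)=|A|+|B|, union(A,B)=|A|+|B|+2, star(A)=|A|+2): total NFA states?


Syntax tree has 3 char leaf(s), 0 union(s), 1 star(s)
chars contribute 3×2 = 6; each union adds +2; each star adds +2
Total: 6 + 0 + 2 = 8 states


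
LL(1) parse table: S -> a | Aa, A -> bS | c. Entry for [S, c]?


For [S, c]: 'c' ∈ FIRST(Aa)
Entry: S -> Aa


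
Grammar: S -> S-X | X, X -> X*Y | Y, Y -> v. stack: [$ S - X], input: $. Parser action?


handle 'S-X' on top; lookahead ∈ FOLLOW(S) = {-, $}
Action: reduce (S -> S-X)


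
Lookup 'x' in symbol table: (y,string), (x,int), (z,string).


Lookup 'x' → type int


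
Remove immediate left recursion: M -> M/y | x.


Left-recursive alternatives: M/y; non-recursive: x
Introduce M': M -> xM', M' -> /yM' | ε


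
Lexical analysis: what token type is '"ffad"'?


Pattern: double-quoted sequence
Type: STRING_LITERAL


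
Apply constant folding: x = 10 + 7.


10 + 7 = 17 at compile time
Optimized: x = 17


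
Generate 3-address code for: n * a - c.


Break into single-operator statements:
t1 = n * a
t2 = t1 - c


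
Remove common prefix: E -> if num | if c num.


Common prefix: 'if'
Factored: E -> if E', E' -> num | c num


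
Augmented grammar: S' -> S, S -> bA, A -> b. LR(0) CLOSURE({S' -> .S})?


Start: S' -> .S
For each item with dot before a nonterminal B, add B -> .γ for every B-production
Closure: [S' -> .S, S -> .bA]


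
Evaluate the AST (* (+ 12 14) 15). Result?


Evaluate inner: (+ 12 14) = 26
Evaluate root: (* 26 15) = 390
Result: 390


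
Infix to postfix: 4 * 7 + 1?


Left to right (same or higher precedence on left)
Postfix: 4 7 * 1 +


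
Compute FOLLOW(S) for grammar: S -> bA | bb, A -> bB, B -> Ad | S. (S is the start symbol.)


$ ∈ FOLLOW(S). For each A -> αBβ: add FIRST(β)\{ε} to FOLLOW(B); if β nullable, add FOLLOW(A).
FOLLOW(S) = {$, d}


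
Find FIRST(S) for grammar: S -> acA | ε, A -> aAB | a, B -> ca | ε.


Per alternative of S: FIRST(acA) = {a}; FIRST(ε) = {ε}
FIRST(S) = {a, ε}


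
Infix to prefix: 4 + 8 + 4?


left-to-right (same/higher precedence on left): tree is (+ (+ 4 8) 4)
Prefix: + + 4 8 4


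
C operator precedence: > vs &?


'>' is relational (level 7); '&' is bitwise AND (level 5)
Higher level binds tighter
'>' has higher precedence than '&'


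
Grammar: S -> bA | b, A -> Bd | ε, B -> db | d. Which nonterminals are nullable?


A nonterminal is nullable iff some alternative derives ε (directly, or every symbol in it is nullable)
Nullable: {A}


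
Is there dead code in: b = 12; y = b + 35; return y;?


b is read by y's definition; y is returned
No dead code


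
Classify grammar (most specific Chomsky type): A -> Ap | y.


Left-linear: every RHS is a terminal or one nonterminal followed by a terminal
Classification: Type 3 (Regular)


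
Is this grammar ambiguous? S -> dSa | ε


balanced d^n…a^n: each string has a unique parse
Unambiguous


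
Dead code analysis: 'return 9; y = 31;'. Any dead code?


statement follows a return and is unreachable
Dead: 'y = 31'


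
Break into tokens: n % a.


Scan left to right, longest-match per lexeme
Tokens: ID(n), OP(%), ID(a)


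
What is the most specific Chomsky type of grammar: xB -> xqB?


LHS has context (more than one symbol) and |LHS| ≤ |RHS|
Classification: Type 1 (Context-Sensitive)


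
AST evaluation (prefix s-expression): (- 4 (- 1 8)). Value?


Evaluate inner: (- 1 8) = -7
Evaluate root: (- 4 -7) = 11
Result: 11


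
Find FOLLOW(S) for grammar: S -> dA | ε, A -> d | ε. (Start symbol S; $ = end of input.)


$ ∈ FOLLOW(S). For each A -> αBβ: add FIRST(β)\{ε} to FOLLOW(B); if β nullable, add FOLLOW(A).
FOLLOW(S) = {$}


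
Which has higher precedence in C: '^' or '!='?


'!=' is equality (level 6); '^' is bitwise XOR (level 4)
Higher level binds tighter
'!=' has higher precedence than '^'


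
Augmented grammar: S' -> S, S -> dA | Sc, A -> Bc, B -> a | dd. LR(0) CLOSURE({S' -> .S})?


Start: S' -> .S
For each item with dot before a nonterminal B, add B -> .γ for every B-production
Closure: [S' -> .S, S -> .dA, S -> .Sc]


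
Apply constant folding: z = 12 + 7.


12 + 7 = 19 at compile time
Optimized: z = 19


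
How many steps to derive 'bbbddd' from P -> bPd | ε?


Derivation: P => bPd => bbPdd => bbbPddd => bbbddd
Steps: 4


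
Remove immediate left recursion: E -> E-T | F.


Left-recursive alternatives: E-T; non-recursive: F
Introduce E': E -> FE', E' -> -TE' | ε


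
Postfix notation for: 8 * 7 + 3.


Left to right (same or higher precedence on left)
Postfix: 8 7 * 3 +


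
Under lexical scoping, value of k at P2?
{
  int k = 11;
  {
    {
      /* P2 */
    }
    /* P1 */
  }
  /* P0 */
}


P2's block does not declare k; resolves to the enclosing declaration at depth 0
k = 11


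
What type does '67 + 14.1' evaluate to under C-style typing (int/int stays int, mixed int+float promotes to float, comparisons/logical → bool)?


Operand types: int + float
Rule: mixed int/float promotes to float; int/int stays int
Result type: float


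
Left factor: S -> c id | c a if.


Common prefix: 'c'
Factored: S -> c S', S' -> id | a if


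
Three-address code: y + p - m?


Break into single-operator statements:
t1 = y + p
t2 = t1 - m


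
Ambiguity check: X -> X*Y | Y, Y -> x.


precedence layered via separate nonterminal Y: deterministic
Unambiguous


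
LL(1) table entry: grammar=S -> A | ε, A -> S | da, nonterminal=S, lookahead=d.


For [S, d]: 'd' ∈ FIRST(A)
Entry: S -> A


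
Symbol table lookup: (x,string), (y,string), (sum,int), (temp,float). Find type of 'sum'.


Lookup 'sum' → type int


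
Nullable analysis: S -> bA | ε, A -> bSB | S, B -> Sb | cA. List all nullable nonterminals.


A nonterminal is nullable iff some alternative derives ε (directly, or every symbol in it is nullable)
Nullable: {A, S}


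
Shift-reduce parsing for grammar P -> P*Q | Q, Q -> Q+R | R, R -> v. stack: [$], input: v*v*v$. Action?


no handle on stack; shift 'v'
Action: shift


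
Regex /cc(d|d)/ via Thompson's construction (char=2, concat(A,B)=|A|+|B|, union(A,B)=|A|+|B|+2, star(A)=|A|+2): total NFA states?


Syntax tree has 4 char leaf(s), 1 union(s), 0 star(s)
chars contribute 4×2 = 8; each union adds +2; each star adds +2
Total: 8 + 2 + 0 = 10 states


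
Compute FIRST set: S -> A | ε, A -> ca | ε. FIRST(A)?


Per alternative of A: FIRST(ca) = {c}; FIRST(ε) = {ε}
FIRST(A) = {c, ε}


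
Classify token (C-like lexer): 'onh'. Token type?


Pattern: letter/underscore followed by alphanumerics, not a keyword
Type: IDENTIFIER


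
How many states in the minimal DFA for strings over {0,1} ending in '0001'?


Track the longest suffix of input matching a prefix of '0001': 5 classes (prefixes of length 0..4)
Minimal DFA: 5 states


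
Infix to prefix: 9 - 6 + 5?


left-to-right (same/higher precedence on left): tree is (+ (- 9 6) 5)
Prefix: + - 9 6 5


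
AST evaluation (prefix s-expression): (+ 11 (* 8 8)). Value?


Evaluate inner: (* 8 8) = 64
Evaluate root: (+ 11 64) = 75
Result: 75


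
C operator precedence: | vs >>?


'>>' is shift (level 8); '|' is bitwise OR (level 3)
Higher level binds tighter
'>>' has higher precedence than '|'


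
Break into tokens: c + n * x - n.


Scan left to right, longest-match per lexeme
Tokens: ID(c), OP(+), ID(n), OP(*), ID(x), OP(-), ID(n)


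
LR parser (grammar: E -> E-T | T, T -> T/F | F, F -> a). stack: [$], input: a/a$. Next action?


no handle on stack; shift 'a'
Action: shift


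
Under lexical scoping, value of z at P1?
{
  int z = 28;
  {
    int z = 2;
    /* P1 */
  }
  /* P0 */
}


z declared in the same block as P1
z = 2


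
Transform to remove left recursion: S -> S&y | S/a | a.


Left-recursive alternatives: S&y, S/a; non-recursive: a
Introduce S': S -> aS', S' -> &yS' | /aS' | ε


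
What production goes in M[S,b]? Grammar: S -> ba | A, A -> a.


For [S, b]: 'b' ∈ FIRST(ba)
Entry: S -> ba


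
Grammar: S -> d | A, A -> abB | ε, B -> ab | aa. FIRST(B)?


Per alternative of B: FIRST(ab) = {a}; FIRST(aa) = {a}
FIRST(B) = {a}


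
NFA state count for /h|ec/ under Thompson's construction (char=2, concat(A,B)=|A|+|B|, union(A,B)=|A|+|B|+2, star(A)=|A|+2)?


Syntax tree has 3 char leaf(s), 1 union(s), 0 star(s)
chars contribute 3×2 = 6; each union adds +2; each star adds +2
Total: 6 + 2 + 0 = 8 states


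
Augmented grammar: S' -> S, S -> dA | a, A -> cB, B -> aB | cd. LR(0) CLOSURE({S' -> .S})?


Start: S' -> .S
For each item with dot before a nonterminal B, add B -> .γ for every B-production
Closure: [S' -> .S, S -> .dA, S -> .a]


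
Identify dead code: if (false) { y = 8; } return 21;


condition is constant false, so the whole block is unreachable
Dead: 'if (false) { y = 8; }'


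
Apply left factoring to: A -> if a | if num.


Common prefix: 'if'
Factored: A -> if A', A' -> a | num


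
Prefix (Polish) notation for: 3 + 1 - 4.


left-to-right (same/higher precedence on left): tree is (- (+ 3 1) 4)
Prefix: - + 3 1 4


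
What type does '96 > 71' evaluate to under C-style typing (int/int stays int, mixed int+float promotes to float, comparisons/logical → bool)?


Operand types: int > int
Rule: comparison yields bool
Result type: bool


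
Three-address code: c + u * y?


Break into single-operator statements:
t1 = u * y
t2 = c + t1


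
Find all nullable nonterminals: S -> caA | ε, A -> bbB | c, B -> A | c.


A nonterminal is nullable iff some alternative derives ε (directly, or every symbol in it is nullable)
Nullable: {S}


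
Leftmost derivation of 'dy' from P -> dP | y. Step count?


Derivation: P => dP => dy
Steps: 2


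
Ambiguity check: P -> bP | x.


right-linear, alternatives start with distinct terminals 'b' vs 'x': unique leftmost derivation
Unambiguous


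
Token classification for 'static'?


Pattern: reserved word
Type: KEYWORD


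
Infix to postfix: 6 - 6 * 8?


* has higher precedence, evaluate 6*8 first
Postfix: 6 6 8 * -


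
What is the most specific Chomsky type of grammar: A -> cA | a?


Right-linear: every RHS is a terminal or a terminal followed by one nonterminal
Classification: Type 3 (Regular)


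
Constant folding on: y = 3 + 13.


3 + 13 = 16 at compile time
Optimized: y = 16


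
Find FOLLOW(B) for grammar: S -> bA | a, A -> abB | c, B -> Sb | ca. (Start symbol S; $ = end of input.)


$ ∈ FOLLOW(S). For each A -> αBβ: add FIRST(β)\{ε} to FOLLOW(B); if β nullable, add FOLLOW(A).
FOLLOW(B) = {$, b}


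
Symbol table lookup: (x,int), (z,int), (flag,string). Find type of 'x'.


Lookup 'x' → type int


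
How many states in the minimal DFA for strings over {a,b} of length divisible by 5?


Track length mod 5: states 0..4, accept at 0
Minimal DFA: 5 states


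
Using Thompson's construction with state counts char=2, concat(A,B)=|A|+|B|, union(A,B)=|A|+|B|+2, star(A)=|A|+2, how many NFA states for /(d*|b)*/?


Syntax tree has 2 char leaf(s), 1 union(s), 2 star(s)
chars contribute 2×2 = 4; each union adds +2; each star adds +2
Total: 4 + 2 + 4 = 10 states


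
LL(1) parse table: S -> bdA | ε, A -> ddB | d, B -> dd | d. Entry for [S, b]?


For [S, b]: 'b' ∈ FIRST(bdA)
Entry: S -> bdA


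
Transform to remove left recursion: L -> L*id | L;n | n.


Left-recursive alternatives: L*id, L;n; non-recursive: n
Introduce L': L -> nL', L' -> *idL' | ;nL' | ε


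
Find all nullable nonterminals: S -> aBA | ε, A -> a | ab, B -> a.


A nonterminal is nullable iff some alternative derives ε (directly, or every symbol in it is nullable)
Nullable: {S}


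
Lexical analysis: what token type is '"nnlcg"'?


Pattern: double-quoted sequence
Type: STRING_LITERAL


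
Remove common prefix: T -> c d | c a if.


Common prefix: 'c'
Factored: T -> c T', T' -> d | a if


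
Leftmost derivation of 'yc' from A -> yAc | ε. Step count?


Derivation: A => yAc => yc
Steps: 2


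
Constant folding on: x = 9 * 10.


9 * 10 = 90 at compile time
Optimized: x = 90


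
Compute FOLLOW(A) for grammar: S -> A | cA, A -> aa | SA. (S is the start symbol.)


$ ∈ FOLLOW(S). For each A -> αBβ: add FIRST(β)\{ε} to FOLLOW(B); if β nullable, add FOLLOW(A).
FOLLOW(A) = {$, a, c}


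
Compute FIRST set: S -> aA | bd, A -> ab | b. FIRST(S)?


Per alternative of S: FIRST(aA) = {a}; FIRST(bd) = {b}
FIRST(S) = {a, b}


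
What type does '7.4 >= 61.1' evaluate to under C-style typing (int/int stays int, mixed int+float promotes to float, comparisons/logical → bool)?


Operand types: float >= float
Rule: comparison yields bool
Result type: bool


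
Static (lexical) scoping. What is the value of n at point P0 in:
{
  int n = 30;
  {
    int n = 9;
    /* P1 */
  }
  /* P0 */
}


n declared in the same block as P0
n = 30


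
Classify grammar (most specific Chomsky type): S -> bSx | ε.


Single nonterminal LHS, but b^n x^n is not regular
Classification: Type 2 (Context-Free)


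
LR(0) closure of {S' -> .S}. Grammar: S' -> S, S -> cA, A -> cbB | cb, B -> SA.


Start: S' -> .S
For each item with dot before a nonterminal B, add B -> .γ for every B-production
Closure: [S' -> .S, S -> .cA]


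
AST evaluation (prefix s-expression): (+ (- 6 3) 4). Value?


Evaluate inner: (- 6 3) = 3
Evaluate root: (+ 3 4) = 7
Result: 7


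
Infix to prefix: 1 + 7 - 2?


left-to-right (same/higher precedence on left): tree is (- (+ 1 7) 2)
Prefix: - + 1 7 2


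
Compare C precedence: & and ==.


'==' is equality (level 6); '&' is bitwise AND (level 5)
Higher level binds tighter
'==' has higher precedence than '&'


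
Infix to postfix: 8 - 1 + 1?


Left to right (same or higher precedence on left)
Postfix: 8 1 - 1 +


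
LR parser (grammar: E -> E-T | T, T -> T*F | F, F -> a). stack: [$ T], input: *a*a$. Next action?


shift '*' to continue T -> T*F
Action: shift


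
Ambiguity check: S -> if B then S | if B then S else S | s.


dangling else: 'if B then if B then s else s' parses two ways
Ambiguous


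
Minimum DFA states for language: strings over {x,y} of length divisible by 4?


Track length mod 4: states 0..3, accept at 0
Minimal DFA: 4 states


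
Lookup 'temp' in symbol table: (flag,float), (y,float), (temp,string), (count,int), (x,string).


Lookup 'temp' → type string


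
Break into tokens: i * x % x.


Scan left to right, longest-match per lexeme
Tokens: ID(i), OP(*), ID(x), OP(%), ID(x)


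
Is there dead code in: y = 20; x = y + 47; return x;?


y is read by x's definition; x is returned
No dead code


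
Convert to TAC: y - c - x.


Break into single-operator statements:
t1 = y - c
t2 = t1 - x


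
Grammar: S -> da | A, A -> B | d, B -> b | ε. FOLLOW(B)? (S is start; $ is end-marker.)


$ ∈ FOLLOW(S). For each A -> αBβ: add FIRST(β)\{ε} to FOLLOW(B); if β nullable, add FOLLOW(A).
FOLLOW(B) = {$}


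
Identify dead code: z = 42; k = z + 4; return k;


z is read by k's definition; k is returned
No dead code


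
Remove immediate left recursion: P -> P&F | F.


Left-recursive alternatives: P&F; non-recursive: F
Introduce P': P -> FP', P' -> &FP' | ε


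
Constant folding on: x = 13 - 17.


13 - 17 = -4 at compile time
Optimized: x = -4


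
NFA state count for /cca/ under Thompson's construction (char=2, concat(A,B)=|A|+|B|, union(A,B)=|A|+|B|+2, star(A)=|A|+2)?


Syntax tree has 3 char leaf(s), 0 union(s), 0 star(s)
chars contribute 3×2 = 6; each union adds +2; each star adds +2
Total: 6 + 0 + 0 = 6 states


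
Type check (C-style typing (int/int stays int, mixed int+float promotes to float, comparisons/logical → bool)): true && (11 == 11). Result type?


Operand types: bool && bool
Rule: logical operators take bool operands and yield bool
Result type: bool


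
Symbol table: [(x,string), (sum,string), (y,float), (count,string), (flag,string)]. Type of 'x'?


Lookup 'x' → type string


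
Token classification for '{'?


Pattern: delimiter/punctuation
Type: PUNCTUATION


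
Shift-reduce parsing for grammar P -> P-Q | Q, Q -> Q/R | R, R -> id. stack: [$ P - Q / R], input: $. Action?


handle 'Q/R' on top
Action: reduce (Q -> Q/R)


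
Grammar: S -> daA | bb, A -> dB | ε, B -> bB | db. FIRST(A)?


Per alternative of A: FIRST(dB) = {d}; FIRST(ε) = {ε}
FIRST(A) = {d, ε}


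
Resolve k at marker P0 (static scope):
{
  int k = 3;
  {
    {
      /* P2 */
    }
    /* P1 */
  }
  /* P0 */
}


k declared in the same block as P0
k = 3


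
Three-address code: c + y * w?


Break into single-operator statements:
t1 = y * w
t2 = c + t1


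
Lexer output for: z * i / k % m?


Scan left to right, longest-match per lexeme
Tokens: ID(z), OP(*), ID(i), OP(/), ID(k), OP(%), ID(m)


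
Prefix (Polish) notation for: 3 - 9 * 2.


'*' binds tighter: tree is (- 3 (* 9 2))
Prefix: - 3 * 9 2


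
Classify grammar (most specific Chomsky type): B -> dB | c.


Right-linear: every RHS is a terminal or a terminal followed by one nonterminal
Classification: Type 3 (Regular)


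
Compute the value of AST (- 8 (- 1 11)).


Evaluate inner: (- 1 11) = -10
Evaluate root: (- 8 -10) = 18
Result: 18


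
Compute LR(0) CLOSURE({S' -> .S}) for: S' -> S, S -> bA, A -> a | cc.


Start: S' -> .S
For each item with dot before a nonterminal B, add B -> .γ for every B-production
Closure: [S' -> .S, S -> .bA]


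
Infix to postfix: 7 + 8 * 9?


* has higher precedence, evaluate 8*9 first
Postfix: 7 8 9 * +


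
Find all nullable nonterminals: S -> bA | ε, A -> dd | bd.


A nonterminal is nullable iff some alternative derives ε (directly, or every symbol in it is nullable)
Nullable: {S}


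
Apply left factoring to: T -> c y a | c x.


Common prefix: 'c'
Factored: T -> c T', T' -> y a | x


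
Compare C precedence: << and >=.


'<<' is shift (level 8); '>=' is relational (level 7)
Higher level binds tighter
'<<' has higher precedence than '>='


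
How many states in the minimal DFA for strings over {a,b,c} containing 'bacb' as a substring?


KMP-style automaton: 4 progress states + 1 absorbing accept = 5
Minimal DFA: 5 states


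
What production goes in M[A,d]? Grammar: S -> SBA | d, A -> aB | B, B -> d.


For [A, d]: 'd' ∈ FIRST(B)
Entry: A -> B


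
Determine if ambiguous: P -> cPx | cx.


balanced c^n…x^n: each string has a unique parse
Unambiguous


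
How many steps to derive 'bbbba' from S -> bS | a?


Derivation: S => bS => bbS => bbbS => bbbbS => bbbba
Steps: 5


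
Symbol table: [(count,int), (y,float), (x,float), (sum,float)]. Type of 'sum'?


Lookup 'sum' → type float


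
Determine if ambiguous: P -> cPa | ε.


balanced c^n…a^n: each string has a unique parse
Unambiguous


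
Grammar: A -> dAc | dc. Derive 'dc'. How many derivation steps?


Derivation: A => dc
Steps: 1


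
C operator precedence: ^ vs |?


'^' is bitwise XOR (level 4); '|' is bitwise OR (level 3)
Higher level binds tighter
'^' has higher precedence than '|'


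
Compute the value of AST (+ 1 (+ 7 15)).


Evaluate inner: (+ 7 15) = 22
Evaluate root: (+ 1 22) = 23
Result: 23


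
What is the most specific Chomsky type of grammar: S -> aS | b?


Right-linear: every RHS is a terminal or a terminal followed by one nonterminal
Classification: Type 3 (Regular)


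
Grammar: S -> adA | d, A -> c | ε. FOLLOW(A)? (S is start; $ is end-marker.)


$ ∈ FOLLOW(S). For each A -> αBβ: add FIRST(β)\{ε} to FOLLOW(B); if β nullable, add FOLLOW(A).
FOLLOW(A) = {$}


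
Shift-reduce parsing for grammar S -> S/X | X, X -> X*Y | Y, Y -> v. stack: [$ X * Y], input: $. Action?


handle 'X*Y' on top
Action: reduce (X -> X*Y)


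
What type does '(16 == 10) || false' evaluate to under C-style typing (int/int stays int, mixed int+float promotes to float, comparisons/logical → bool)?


Operand types: bool || bool
Rule: logical operators take bool operands and yield bool
Result type: bool


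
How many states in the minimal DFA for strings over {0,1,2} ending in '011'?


Track the longest suffix of input matching a prefix of '011': 4 classes (prefixes of length 0..3)
Minimal DFA: 4 states


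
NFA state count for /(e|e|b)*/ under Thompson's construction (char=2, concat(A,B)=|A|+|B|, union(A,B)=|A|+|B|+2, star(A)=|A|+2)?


Syntax tree has 3 char leaf(s), 2 union(s), 1 star(s)
chars contribute 3×2 = 6; each union adds +2; each star adds +2
Total: 6 + 4 + 2 = 12 states


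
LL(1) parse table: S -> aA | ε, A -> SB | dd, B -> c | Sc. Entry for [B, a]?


For [B, a]: 'a' ∈ FIRST(Sc)
Entry: B -> Sc


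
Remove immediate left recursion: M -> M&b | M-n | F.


Left-recursive alternatives: M&b, M-n; non-recursive: F
Introduce M': M -> FM', M' -> &bM' | -nM' | ε


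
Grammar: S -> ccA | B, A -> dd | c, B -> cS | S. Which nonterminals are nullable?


A nonterminal is nullable iff some alternative derives ε (directly, or every symbol in it is nullable)
Nullable: {}


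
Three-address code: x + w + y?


Break into single-operator statements:
t1 = x + w
t2 = t1 + y


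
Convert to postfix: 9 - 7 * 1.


* has higher precedence, evaluate 7*1 first
Postfix: 9 7 1 * -


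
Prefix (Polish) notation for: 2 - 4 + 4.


left-to-right (same/higher precedence on left): tree is (+ (- 2 4) 4)
Prefix: + - 2 4 4


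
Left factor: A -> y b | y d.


Common prefix: 'y'
Factored: A -> y A', A' -> b | d


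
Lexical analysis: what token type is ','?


Pattern: delimiter/punctuation
Type: PUNCTUATION


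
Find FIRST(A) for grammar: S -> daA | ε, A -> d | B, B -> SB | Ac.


Per alternative of A: FIRST(d) = {d}; FIRST(B) = {d}
FIRST(A) = {d}


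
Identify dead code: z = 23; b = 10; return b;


z is assigned but never read
Dead: 'z = 23'


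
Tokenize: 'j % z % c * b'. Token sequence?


Scan left to right, longest-match per lexeme
Tokens: ID(j), OP(%), ID(z), OP(%), ID(c), OP(*), ID(b)


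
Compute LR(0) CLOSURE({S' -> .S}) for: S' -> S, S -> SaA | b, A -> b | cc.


Start: S' -> .S
For each item with dot before a nonterminal B, add B -> .γ for every B-production
Closure: [S' -> .S, S -> .SaA, S -> .b]


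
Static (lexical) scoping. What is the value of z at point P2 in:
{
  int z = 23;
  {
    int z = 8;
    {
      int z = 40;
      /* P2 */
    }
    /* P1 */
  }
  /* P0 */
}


z declared in the same block as P2
z = 40


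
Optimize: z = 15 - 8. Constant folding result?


15 - 8 = 7 at compile time
Optimized: z = 7


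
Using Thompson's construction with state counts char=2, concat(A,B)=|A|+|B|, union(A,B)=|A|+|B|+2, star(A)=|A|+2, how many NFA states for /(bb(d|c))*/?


Syntax tree has 4 char leaf(s), 1 union(s), 1 star(s)
chars contribute 4×2 = 8; each union adds +2; each star adds +2
Total: 8 + 2 + 2 = 12 states


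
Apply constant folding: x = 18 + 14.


18 + 14 = 32 at compile time
Optimized: x = 32


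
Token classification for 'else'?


Pattern: reserved word
Type: KEYWORD


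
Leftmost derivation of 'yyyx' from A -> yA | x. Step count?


Derivation: A => yA => yyA => yyyA => yyyx
Steps: 4


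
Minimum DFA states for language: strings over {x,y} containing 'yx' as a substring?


KMP-style automaton: 2 progress states + 1 absorbing accept = 3
Minimal DFA: 3 states


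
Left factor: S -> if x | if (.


Common prefix: 'if'
Factored: S -> if S', S' -> x | (


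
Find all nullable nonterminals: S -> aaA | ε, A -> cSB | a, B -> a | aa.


A nonterminal is nullable iff some alternative derives ε (directly, or every symbol in it is nullable)
Nullable: {S}


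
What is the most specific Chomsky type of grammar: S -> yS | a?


Right-linear: every RHS is a terminal or a terminal followed by one nonterminal
Classification: Type 3 (Regular)


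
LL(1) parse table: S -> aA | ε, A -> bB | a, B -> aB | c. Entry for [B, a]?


For [B, a]: 'a' ∈ FIRST(aB)
Entry: B -> aB


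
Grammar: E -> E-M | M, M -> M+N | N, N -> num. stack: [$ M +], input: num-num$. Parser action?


no handle; shift 'num'
Action: shift


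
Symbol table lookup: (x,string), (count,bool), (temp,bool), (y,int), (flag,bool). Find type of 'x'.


Lookup 'x' → type string


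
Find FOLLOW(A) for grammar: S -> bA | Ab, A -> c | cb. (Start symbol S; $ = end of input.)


$ ∈ FOLLOW(S). For each A -> αBβ: add FIRST(β)\{ε} to FOLLOW(B); if β nullable, add FOLLOW(A).
FOLLOW(A) = {$, b}


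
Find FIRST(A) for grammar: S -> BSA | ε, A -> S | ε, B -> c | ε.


Per alternative of A: FIRST(S) = {c, ε}; FIRST(ε) = {ε}
FIRST(A) = {c, ε}


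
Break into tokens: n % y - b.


Scan left to right, longest-match per lexeme
Tokens: ID(n), OP(%), ID(y), OP(-), ID(b)


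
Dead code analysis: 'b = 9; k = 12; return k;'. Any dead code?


b is assigned but never read
Dead: 'b = 9'


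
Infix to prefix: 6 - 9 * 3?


'*' binds tighter: tree is (- 6 (* 9 3))
Prefix: - 6 * 9 3


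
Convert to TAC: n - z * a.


Break into single-operator statements:
t1 = z * a
t2 = n - t1


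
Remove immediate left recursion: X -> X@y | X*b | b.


Left-recursive alternatives: X@y, X*b; non-recursive: b
Introduce X': X -> bX', X' -> @yX' | *bX' | ε


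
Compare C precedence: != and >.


'>' is relational (level 7); '!=' is equality (level 6)
Higher level binds tighter
'>' has higher precedence than '!='


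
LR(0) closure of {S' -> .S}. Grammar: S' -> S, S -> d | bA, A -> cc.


Start: S' -> .S
For each item with dot before a nonterminal B, add B -> .γ for every B-production
Closure: [S' -> .S, S -> .d, S -> .bA]


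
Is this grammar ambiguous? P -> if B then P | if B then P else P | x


dangling else: 'if B then if B then x else x' parses two ways
Ambiguous


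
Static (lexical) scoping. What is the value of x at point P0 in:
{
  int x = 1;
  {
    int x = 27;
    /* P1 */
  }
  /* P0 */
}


x declared in the same block as P0
x = 1


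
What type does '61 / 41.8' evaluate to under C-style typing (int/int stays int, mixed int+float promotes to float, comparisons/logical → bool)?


Operand types: int / float
Rule: mixed int/float promotes to float; int/int stays int
Result type: float


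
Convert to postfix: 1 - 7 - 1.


Left to right (same or higher precedence on left)
Postfix: 1 7 - 1 -


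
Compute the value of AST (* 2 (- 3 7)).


Evaluate inner: (- 3 7) = -4
Evaluate root: (* 2 -4) = -8
Result: -8


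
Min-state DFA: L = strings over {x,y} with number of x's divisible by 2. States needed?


Track (count of x) mod 2: states 0..1, accept at 0
Minimal DFA: 2 states


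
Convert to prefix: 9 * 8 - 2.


left-to-right (same/higher precedence on left): tree is (- (* 9 8) 2)
Prefix: - * 9 8 2


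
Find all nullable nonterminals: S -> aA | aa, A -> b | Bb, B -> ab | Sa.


A nonterminal is nullable iff some alternative derives ε (directly, or every symbol in it is nullable)
Nullable: {}


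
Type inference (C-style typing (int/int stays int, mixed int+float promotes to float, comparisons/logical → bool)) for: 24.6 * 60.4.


Operand types: float * float
Rule: mixed int/float promotes to float; int/int stays int
Result type: float


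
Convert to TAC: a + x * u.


Break into single-operator statements:
t1 = x * u
t2 = a + t1


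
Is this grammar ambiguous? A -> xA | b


right-linear, alternatives start with distinct terminals 'x' vs 'b': unique leftmost derivation
Unambiguous


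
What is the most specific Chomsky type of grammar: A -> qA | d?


Right-linear: every RHS is a terminal or a terminal followed by one nonterminal
Classification: Type 3 (Regular)


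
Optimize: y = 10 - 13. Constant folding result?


10 - 13 = -3 at compile time
Optimized: y = -3


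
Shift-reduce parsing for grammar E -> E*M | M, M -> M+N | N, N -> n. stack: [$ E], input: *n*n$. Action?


shift '*' to continue E -> E*M
Action: shift


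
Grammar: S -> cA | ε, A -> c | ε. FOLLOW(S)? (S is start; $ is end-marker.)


$ ∈ FOLLOW(S). For each A -> αBβ: add FIRST(β)\{ε} to FOLLOW(B); if β nullable, add FOLLOW(A).
FOLLOW(S) = {$}


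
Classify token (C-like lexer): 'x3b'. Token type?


Pattern: letter/underscore followed by alphanumerics, not a keyword
Type: IDENTIFIER


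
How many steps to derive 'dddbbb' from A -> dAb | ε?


Derivation: A => dAb => ddAbb => dddAbbb => dddbbb
Steps: 4


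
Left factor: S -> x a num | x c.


Common prefix: 'x'
Factored: S -> x S', S' -> a num | c


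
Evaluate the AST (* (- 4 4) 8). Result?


Evaluate inner: (- 4 4) = 0
Evaluate root: (* 0 8) = 0
Result: 0


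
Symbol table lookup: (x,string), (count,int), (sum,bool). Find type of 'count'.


Lookup 'count' → type int


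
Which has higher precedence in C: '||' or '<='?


'<=' is relational (level 7); '||' is logical OR (level 1)
Higher level binds tighter
'<=' has higher precedence than '||'


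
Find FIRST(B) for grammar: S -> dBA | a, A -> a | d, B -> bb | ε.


Per alternative of B: FIRST(bb) = {b}; FIRST(ε) = {ε}
FIRST(B) = {b, ε}


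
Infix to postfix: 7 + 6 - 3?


Left to right (same or higher precedence on left)
Postfix: 7 6 + 3 -


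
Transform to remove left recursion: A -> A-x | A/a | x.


Left-recursive alternatives: A-x, A/a; non-recursive: x
Introduce A': A -> xA', A' -> -xA' | /aA' | ε


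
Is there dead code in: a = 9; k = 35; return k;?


a is assigned but never read
Dead: 'a = 9'


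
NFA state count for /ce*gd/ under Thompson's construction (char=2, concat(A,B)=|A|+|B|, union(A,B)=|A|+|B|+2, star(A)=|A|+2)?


Syntax tree has 4 char leaf(s), 0 union(s), 1 star(s)
chars contribute 4×2 = 8; each union adds +2; each star adds +2
Total: 8 + 0 + 2 = 10 states


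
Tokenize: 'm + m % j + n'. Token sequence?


Scan left to right, longest-match per lexeme
Tokens: ID(m), OP(+), ID(m), OP(%), ID(j), OP(+), ID(n)


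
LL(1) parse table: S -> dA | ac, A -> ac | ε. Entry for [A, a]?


For [A, a]: 'a' ∈ FIRST(ac)
Entry: A -> ac


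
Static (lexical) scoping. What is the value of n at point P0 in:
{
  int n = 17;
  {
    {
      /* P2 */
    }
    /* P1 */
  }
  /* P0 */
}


n declared in the same block as P0
n = 17


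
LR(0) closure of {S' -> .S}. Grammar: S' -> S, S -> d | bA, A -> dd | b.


Start: S' -> .S
For each item with dot before a nonterminal B, add B -> .γ for every B-production
Closure: [S' -> .S, S -> .d, S -> .bA]


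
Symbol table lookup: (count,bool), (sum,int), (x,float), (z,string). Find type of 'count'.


Lookup 'count' → type bool


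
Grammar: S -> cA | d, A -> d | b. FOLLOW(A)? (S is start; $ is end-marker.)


$ ∈ FOLLOW(S). For each A -> αBβ: add FIRST(β)\{ε} to FOLLOW(B); if β nullable, add FOLLOW(A).
FOLLOW(A) = {$}


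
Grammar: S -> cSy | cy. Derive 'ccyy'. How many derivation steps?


Derivation: S => cSy => ccyy
Steps: 2


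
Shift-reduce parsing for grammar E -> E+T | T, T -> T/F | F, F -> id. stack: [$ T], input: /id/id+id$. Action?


shift '/' to continue T -> T/F
Action: shift


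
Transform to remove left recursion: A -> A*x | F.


Left-recursive alternatives: A*x; non-recursive: F
Introduce A': A -> FA', A' -> *xA' | ε


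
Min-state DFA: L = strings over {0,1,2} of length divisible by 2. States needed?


Track length mod 2: states 0..1, accept at 0
Minimal DFA: 2 states


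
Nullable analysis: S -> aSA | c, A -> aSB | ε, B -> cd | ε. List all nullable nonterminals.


A nonterminal is nullable iff some alternative derives ε (directly, or every symbol in it is nullable)
Nullable: {A, B}


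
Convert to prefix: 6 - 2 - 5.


left-to-right (same/higher precedence on left): tree is (- (- 6 2) 5)
Prefix: - - 6 2 5


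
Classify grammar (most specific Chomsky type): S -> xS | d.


Right-linear: every RHS is a terminal or a terminal followed by one nonterminal
Classification: Type 3 (Regular)


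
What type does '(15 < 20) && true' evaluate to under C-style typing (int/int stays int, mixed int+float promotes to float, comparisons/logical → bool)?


Operand types: bool && bool
Rule: logical operators take bool operands and yield bool
Result type: bool


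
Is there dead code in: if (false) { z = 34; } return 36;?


condition is constant false, so the whole block is unreachable
Dead: 'if (false) { z = 34; }'


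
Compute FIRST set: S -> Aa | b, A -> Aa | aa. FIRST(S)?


Per alternative of S: FIRST(Aa) = {a}; FIRST(b) = {b}
FIRST(S) = {a, b}


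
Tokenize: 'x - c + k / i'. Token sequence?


Scan left to right, longest-match per lexeme
Tokens: ID(x), OP(-), ID(c), OP(+), ID(k), OP(/), ID(i)


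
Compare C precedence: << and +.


'+' is additive (level 9); '<<' is shift (level 8)
Higher level binds tighter
'+' has higher precedence than '<<'


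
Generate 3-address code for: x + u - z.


Break into single-operator statements:
t1 = x + u
t2 = t1 - z


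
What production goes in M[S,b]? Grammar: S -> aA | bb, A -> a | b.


For [S, b]: 'b' ∈ FIRST(bb)
Entry: S -> bb


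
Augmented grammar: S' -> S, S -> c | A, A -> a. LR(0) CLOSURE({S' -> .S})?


Start: S' -> .S
For each item with dot before a nonterminal B, add B -> .γ for every B-production
Closure: [S' -> .S, S -> .c, S -> .A, A -> .a]


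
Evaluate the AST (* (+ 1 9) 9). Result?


Evaluate inner: (+ 1 9) = 10
Evaluate root: (* 10 9) = 90
Result: 90


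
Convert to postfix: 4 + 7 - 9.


Left to right (same or higher precedence on left)
Postfix: 4 7 + 9 -


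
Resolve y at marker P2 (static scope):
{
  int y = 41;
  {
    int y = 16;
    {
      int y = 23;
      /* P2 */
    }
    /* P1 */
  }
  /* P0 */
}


y declared in the same block as P2
y = 23


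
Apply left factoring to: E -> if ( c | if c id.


Common prefix: 'if'
Factored: E -> if E', E' -> ( c | c id


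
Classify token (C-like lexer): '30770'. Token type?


Pattern: digits only
Type: INTEGER_LITERAL
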